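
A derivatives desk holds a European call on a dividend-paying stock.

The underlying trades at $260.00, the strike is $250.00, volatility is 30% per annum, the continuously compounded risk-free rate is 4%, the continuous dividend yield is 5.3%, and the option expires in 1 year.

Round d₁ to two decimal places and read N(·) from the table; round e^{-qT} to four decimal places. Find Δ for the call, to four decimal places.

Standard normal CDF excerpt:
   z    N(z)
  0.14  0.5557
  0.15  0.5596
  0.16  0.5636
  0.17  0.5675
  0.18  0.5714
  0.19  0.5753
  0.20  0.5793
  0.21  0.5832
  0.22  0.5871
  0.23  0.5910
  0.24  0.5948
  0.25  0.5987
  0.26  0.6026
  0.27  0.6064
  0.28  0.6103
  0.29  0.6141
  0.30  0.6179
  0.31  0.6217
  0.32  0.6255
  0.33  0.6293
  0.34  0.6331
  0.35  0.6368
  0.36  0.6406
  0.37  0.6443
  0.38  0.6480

0.5641

σ√T = 0.3 × 1.0000 = 0.3000
d₁ = [ln(260/250) + (0.04 − 0.053 + 0.3²/2)·1] / 0.3000 = [0.0392 + 0.0320] / 0.3000 = 0.2374 ⇒ 0.24
N(d₁) = N(0.24) = 0.5948
Δ_call = exp(−qT)·N(d₁) = 0.9484·0.5948 = 0.5641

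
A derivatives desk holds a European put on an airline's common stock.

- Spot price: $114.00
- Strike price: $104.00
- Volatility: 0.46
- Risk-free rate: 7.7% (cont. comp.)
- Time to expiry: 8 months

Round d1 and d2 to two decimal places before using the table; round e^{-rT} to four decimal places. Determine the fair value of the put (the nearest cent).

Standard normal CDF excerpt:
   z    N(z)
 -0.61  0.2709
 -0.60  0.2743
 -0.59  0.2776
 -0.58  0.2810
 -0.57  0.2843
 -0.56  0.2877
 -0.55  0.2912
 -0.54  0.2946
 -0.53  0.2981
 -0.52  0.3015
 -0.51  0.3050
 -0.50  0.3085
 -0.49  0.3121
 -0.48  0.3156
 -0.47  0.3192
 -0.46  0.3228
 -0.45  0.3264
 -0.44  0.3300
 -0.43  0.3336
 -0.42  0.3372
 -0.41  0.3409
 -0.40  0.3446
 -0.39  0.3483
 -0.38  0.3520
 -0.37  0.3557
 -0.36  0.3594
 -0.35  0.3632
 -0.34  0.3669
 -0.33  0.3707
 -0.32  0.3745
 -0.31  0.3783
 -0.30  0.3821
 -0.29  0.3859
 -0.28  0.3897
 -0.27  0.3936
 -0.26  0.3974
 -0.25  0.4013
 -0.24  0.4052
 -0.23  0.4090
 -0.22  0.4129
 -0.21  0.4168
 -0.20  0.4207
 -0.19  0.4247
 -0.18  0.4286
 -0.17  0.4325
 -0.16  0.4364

$9.55

T = 0.6667;  σ√T = 0.3756
d₁ = [ln(114/104) + (0.077 + 0.46²/2)·0.6667] / 0.3756 = [0.0918 + 0.1219] / 0.3756 = 0.5689 ⇒ 0.57
d₂ = d₁ − σ√T = 0.5689 − 0.3756 = 0.1933 ⇒ 0.19
e^(−rT) = e^(−0.077·0.6667) = 0.9500
P = 104·0.9500·N(-0.19) − 114·N(-0.57) = 104·0.9500·0.4247 − 114·0.2843 = 41.9604 − 32.4102 = 9.5502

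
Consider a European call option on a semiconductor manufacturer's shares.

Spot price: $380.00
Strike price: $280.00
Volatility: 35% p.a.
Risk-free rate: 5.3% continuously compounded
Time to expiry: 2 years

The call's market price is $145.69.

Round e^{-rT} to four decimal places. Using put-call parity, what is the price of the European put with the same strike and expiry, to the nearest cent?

exp(−rT) = exp(−0.053·2) = 0.8994
Put-call parity: C − P = S − K·e^(−rT) = 380 − 280·0.8994 = 380 − 251.8320 = 128.1680
P = C − (C − P) = 145.69 − (128.1680) = 17.5220

$17.52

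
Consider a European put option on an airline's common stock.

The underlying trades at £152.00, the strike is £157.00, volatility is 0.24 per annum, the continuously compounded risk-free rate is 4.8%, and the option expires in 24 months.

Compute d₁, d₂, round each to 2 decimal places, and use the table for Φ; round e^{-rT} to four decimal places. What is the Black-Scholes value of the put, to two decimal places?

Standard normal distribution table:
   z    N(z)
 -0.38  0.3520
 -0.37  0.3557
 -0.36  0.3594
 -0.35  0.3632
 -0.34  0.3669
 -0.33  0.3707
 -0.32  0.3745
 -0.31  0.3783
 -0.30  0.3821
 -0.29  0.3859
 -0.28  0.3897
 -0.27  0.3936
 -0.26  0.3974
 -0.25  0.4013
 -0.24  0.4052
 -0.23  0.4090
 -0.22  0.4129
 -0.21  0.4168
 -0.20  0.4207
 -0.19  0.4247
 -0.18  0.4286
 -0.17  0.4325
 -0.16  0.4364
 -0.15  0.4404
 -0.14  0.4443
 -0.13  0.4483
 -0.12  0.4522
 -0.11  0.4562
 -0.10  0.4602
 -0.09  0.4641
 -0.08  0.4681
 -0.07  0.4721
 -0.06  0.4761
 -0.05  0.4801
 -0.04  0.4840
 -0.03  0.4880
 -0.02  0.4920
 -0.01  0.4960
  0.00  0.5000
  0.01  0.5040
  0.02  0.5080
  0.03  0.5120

σ√T = 0.24·√2 = 0.3394
d₁ = [ln(152/157) + (0.048 + ½·0.24²)·2] / (σ√T) = (-0.0324 + 0.1536) / 0.3394 = 0.3572 ⇒ 0.36
d₂ = 0.3572 − 0.3394 = 0.0178 ⇒ 0.02
exp(−rT) = exp(−0.048·2) = 0.9085
N(−d₂) = N(-0.02) = 0.4920;  N(−d₁) = N(-0.36) = 0.3594
P = 157·0.9085·0.4920 − 152·0.3594 = 70.1762 − 54.6288 = 15.5474

£15.55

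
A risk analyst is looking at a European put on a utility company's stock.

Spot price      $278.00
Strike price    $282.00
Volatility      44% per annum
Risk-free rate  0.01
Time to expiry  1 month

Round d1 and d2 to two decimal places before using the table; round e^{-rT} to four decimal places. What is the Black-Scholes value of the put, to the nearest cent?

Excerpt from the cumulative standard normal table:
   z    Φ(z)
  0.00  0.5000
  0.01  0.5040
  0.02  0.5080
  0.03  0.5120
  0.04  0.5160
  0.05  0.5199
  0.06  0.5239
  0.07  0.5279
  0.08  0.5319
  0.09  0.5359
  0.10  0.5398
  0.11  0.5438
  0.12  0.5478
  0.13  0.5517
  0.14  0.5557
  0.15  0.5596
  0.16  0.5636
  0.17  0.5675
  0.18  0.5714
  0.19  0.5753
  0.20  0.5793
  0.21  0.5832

σ√T = 0.44 × 0.2887 = 0.1270
d₁ = [ln(278/282) + (0.01 + 0.44²/2)·0.08333] / 0.1270 = [-0.0143 + 0.0089] / 0.1270 = -0.0424 ≈ -0.04
d₂ = d₁ − σ√T = -0.0424 − 0.1270 = -0.1694 ≈ -0.17
e^(−rT) = e^(−0.01·0.08333) = 0.9992
N(−d₂) = N(0.17) = 0.5675;  N(−d₁) = N(0.04) = 0.5160
P = 282·0.9992·0.5675 − 278·0.5160 = 159.9070 − 143.4480 = 16.4590

$16.46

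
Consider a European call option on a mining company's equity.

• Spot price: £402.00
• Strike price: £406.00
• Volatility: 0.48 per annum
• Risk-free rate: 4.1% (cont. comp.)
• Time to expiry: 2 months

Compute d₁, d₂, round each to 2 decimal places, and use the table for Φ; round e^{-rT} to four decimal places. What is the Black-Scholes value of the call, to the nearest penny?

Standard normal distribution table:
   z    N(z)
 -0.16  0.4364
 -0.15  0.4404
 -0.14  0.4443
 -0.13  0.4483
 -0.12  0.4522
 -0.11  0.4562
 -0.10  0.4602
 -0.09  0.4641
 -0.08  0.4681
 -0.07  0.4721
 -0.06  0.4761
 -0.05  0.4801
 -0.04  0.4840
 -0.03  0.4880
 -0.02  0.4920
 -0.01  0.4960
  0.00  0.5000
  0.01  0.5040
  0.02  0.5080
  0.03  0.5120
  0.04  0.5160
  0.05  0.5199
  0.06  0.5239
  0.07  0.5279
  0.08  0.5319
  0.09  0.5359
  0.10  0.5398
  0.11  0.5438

£29.87

σ√T = 0.48·√0.1667 = 0.1960
d₁ = [ln(402/406) + (0.041 + 0.48²/2)·0.1667] / 0.1960 = [-0.0099 + 0.0260] / 0.1960 = 0.0823 → 0.08
d₂ = d₁ − σ√T = 0.0823 − 0.1960 = -0.1136 → -0.11
e^(−rT) = e^(−0.041·0.1667) = 0.9932
N(d₁) = N(0.08) = 0.5319;  N(d₂) = N(-0.11) = 0.4562
C = 402·0.5319 − 406·0.9932·0.4562 = 213.8238 − 183.9577 = 29.8661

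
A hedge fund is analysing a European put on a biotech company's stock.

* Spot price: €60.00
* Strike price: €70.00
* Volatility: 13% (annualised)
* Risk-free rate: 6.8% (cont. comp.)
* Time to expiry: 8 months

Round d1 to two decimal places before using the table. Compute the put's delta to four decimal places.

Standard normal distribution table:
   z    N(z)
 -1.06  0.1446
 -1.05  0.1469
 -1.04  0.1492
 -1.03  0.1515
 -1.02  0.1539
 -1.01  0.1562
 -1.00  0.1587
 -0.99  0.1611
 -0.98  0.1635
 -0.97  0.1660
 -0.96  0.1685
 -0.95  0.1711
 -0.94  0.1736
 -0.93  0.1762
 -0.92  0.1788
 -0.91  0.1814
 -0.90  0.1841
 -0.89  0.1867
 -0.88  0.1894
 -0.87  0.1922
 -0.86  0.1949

-0.8340

σ√T = 0.13 × 0.8165 = 0.1061
d₁ = [ln(60/70) + (0.068 + 0.13²/2)·0.6667] / 0.1061 = [-0.1542 + 0.0510] / 0.1061 = -0.9721 ⇒ -0.97
N(d₁) = N(-0.97) = 0.1660
Δ_put = N(d₁) − 1 = 0.1660 − 1 = -0.8340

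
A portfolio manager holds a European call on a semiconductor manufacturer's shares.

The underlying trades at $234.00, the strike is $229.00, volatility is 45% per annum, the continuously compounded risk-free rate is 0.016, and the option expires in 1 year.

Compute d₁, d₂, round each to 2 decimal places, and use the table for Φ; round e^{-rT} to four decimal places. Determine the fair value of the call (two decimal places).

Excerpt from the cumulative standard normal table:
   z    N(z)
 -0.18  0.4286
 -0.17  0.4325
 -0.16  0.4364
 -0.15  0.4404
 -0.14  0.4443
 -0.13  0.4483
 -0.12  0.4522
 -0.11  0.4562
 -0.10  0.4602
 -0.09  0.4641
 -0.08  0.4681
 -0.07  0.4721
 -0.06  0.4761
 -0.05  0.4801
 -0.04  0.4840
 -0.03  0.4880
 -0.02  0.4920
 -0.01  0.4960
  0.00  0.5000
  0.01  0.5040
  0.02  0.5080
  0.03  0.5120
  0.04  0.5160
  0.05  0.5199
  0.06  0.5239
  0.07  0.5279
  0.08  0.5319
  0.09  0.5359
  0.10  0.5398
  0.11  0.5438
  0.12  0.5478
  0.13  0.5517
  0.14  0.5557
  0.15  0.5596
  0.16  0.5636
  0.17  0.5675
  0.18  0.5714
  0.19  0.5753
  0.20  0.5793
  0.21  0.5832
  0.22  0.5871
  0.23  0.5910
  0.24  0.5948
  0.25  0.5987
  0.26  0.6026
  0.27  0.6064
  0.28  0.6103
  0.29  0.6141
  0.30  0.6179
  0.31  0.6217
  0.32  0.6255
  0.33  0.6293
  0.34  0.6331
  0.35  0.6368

T = 1;  σ√T = 0.4500
d₁ = [ln(234/229) + (0.016 + ½·0.45²)·1] / (σ√T) = (0.0216 + 0.1173) / 0.4500 = 0.3086 which rounds to 0.31
d₂ = 0.3086 − 0.4500 = -0.1414 which rounds to -0.14
exp(−rT) = exp(−0.016·1) = 0.9841
C = 234·N(0.31) − 229·0.9841·N(-0.14) = 234·0.6217 − 229·0.9841·0.4443 = 145.4778 − 100.1270 = 45.3508

$45.35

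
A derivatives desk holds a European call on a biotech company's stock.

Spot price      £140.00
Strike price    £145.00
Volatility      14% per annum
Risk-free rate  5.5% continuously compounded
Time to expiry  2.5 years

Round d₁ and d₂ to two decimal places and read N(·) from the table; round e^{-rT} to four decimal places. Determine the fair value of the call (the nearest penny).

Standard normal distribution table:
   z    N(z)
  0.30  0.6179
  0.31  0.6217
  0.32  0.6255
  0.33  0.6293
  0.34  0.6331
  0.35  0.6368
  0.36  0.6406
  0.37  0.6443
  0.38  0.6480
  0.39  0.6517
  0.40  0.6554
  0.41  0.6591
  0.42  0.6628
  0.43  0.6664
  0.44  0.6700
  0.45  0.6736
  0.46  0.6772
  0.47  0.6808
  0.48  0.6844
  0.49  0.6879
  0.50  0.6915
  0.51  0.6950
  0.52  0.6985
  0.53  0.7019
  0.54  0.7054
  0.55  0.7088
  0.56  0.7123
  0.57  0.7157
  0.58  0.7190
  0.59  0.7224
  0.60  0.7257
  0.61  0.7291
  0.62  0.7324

T = 2.5;  σ√T = 0.2214
d₁ = [ln(140/145) + (0.055 + 0.14²/2)·2.5] / 0.2214 = [-0.0351 + 0.1620] / 0.2214 = 0.5733 ⇒ 0.57
d₂ = d₁ − σ√T = 0.5733 − 0.2214 = 0.3520 ⇒ 0.35
exp(−rT) = exp(−0.055·2.5) = 0.8715
N(d₁) = N(0.57) = 0.7157;  N(d₂) = N(0.35) = 0.6368
C = 140·0.7157 − 145·0.8715·0.6368 = 100.1980 − 80.4708 = 19.7272

£19.73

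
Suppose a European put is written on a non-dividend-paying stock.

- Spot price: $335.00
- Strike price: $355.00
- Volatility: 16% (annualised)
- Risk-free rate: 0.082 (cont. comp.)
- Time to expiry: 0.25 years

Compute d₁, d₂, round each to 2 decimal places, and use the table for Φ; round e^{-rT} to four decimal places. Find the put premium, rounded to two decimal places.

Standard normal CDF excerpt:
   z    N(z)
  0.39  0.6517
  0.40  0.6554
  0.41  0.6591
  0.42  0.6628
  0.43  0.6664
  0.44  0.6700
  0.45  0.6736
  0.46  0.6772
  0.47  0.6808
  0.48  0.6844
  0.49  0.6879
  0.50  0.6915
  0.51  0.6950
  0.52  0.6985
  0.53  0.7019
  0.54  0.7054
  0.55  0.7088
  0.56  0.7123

$18.47

σ√T = 0.16 × 0.5000 = 0.0800
ln(S/K) + (r + σ²/2)T = ln(335/355) + (0.082 + 0.16²/2)·0.25 = -0.0580 + 0.0237 = -0.0343
d₁ = -0.0343 / 0.0800 = -0.4286 which rounds to -0.43
d₂ = d₁ − σ√T = -0.4286 − 0.0800 = -0.5086 which rounds to -0.51
e^(−rT) = e^(−0.082·0.25) = 0.9797
P = 355·0.9797·N(0.51) − 335·N(0.43) = 355·0.9797·0.6950 − 335·0.6664 = 241.7165 − 223.2440 = 18.4725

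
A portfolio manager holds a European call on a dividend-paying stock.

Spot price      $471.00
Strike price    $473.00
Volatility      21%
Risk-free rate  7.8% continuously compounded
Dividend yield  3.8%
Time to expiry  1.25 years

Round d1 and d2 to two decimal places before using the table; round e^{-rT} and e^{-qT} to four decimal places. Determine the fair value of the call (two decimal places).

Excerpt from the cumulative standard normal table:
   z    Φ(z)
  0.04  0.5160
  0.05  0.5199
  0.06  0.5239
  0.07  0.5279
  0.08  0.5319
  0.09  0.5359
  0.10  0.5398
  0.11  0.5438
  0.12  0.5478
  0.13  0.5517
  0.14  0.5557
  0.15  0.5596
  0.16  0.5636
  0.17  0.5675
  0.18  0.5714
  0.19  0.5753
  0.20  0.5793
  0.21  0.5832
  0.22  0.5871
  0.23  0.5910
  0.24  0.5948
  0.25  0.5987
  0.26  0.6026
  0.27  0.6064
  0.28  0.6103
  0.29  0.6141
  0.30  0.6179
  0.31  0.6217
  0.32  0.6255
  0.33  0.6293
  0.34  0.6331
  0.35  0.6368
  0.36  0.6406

σ√T = 0.21·√1.25 = 0.2348
d₁ = [ln(471/473) + (0.078 − 0.038 + ½·0.21²)·1.25] / (σ√T) = (-0.0042 + 0.0776) / 0.2348 = 0.3123 which rounds to 0.31
d₂ = 0.3123 − 0.2348 = 0.0775 which rounds to 0.08
e^(−qT) = e^(−0.038·1.25) = 0.9536;  e^(−rT) = e^(−0.078·1.25) = 0.9071
N(d₁) = N(0.31) = 0.6217;  N(d₂) = N(0.08) = 0.5319
C = 471·0.9536·0.6217 − 473·0.9071·0.5319 = 279.2338 − 228.2161 = 51.0177

$51.02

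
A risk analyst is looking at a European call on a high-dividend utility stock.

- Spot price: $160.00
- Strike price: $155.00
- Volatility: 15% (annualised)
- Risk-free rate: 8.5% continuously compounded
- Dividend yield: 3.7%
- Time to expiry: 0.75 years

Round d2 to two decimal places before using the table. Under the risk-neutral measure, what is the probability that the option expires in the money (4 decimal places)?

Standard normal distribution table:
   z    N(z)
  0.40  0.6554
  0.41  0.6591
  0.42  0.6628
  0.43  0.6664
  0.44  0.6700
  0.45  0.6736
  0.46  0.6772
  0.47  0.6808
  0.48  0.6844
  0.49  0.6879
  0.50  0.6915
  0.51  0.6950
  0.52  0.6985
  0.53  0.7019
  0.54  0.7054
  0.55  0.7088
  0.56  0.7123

σ√T = 0.15·√0.75 = 0.1299
d₁ = [ln(160/155) + (0.085 − 0.037 + ½·0.15²)·0.75] / (σ√T) = (0.0317 + 0.0444) / 0.1299 = 0.5865 → 0.59
d₂ = 0.5865 − 0.1299 = 0.4566 → 0.46
Pr(exercise) under Q = N(d₂) = 0.6772

0.6772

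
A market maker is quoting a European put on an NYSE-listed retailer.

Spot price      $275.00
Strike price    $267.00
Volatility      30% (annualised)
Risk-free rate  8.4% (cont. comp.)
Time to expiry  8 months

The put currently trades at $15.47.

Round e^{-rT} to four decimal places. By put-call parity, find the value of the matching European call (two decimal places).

$38.02

e^(−rT) = e^(−0.084·0.6667) = 0.9455
Put-call parity: C − P = S − K·e^(−rT) = 275 − 267·0.9455 = 275 − 252.4485 = 22.5515
C = P + (C − P) = 15.47 + (22.5515) = 38.0215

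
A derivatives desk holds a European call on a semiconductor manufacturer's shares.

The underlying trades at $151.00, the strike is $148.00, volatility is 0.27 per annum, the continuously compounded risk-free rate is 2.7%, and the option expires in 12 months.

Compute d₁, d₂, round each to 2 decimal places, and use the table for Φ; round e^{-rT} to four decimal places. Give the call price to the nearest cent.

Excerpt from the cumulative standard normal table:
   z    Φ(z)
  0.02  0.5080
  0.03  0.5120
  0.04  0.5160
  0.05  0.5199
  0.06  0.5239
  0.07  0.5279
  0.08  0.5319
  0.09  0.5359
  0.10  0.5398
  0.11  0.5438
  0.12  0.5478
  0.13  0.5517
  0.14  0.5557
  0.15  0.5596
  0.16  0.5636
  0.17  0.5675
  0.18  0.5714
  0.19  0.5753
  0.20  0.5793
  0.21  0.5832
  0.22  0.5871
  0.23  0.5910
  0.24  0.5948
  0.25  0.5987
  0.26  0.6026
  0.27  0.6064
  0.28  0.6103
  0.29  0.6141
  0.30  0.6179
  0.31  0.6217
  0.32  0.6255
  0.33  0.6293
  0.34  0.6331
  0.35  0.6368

σ√T = 0.27 × 1.0000 = 0.2700
ln(S/K) + (r + σ²/2)T = ln(151/148) + (0.027 + 0.27²/2)·1 = 0.0201 + 0.0635 = 0.0835
d₁ = 0.0835 / 0.2700 = 0.3093 ⇒ 0.31
d₂ = d₁ − σ√T = 0.3093 − 0.2700 = 0.0393 ⇒ 0.04
e^(−rT) = e^(−0.027·1) = 0.9734
C = 151·N(0.31) − 148·0.9734·N(0.04) = 151·0.6217 − 148·0.9734·0.5160 = 93.8767 − 74.3366 = 19.5401

$19.54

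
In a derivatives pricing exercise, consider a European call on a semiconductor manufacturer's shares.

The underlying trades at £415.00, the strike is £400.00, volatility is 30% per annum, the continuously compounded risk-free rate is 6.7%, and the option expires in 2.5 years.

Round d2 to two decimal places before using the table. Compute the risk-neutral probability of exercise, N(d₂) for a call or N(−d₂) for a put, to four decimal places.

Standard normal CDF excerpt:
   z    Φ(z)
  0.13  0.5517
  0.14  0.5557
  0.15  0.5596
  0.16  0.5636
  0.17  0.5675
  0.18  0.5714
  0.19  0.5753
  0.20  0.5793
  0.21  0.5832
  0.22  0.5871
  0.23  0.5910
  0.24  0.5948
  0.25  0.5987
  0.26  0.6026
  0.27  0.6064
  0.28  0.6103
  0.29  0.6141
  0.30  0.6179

0.5753

T = 2.5;  σ√T = 0.4743
d₁ = [ln(415/400) + (0.067 + 0.3²/2)·2.5] / 0.4743 = [0.0368 + 0.2800] / 0.4743 = 0.6679 ⇒ 0.67
d₂ = d₁ − σ√T = 0.6679 − 0.4743 = 0.1936 ⇒ 0.19
Pr(exercise) under Q = N(d₂) = 0.5753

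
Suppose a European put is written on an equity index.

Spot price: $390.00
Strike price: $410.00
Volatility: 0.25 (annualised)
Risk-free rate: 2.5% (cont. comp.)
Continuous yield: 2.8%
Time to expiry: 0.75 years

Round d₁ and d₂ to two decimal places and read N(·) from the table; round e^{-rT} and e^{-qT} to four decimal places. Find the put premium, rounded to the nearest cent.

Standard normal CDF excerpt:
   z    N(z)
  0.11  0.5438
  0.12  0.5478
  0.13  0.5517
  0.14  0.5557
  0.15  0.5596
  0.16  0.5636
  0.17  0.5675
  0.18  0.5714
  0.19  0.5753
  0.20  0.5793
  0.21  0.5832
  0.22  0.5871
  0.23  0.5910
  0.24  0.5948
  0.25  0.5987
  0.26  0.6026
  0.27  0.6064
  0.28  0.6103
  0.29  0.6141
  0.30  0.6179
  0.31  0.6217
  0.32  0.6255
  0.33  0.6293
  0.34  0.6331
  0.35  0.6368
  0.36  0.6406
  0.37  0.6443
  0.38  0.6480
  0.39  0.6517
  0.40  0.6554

σ√T = 0.25 × 0.8660 = 0.2165
ln(S/K) + (r − q + σ²/2)T = ln(390/410) + (0.025 − 0.028 + 0.25²/2)·0.75 = -0.0500 + 0.0212 = -0.0288
d₁ = -0.0288 / 0.2165 = -0.1331 ⇒ -0.13
d₂ = d₁ − σ√T = -0.1331 − 0.2165 = -0.3496 ⇒ -0.35
e^(−qT) = e^(−0.028·0.75) = 0.9792;  e^(−rT) = e^(−0.025·0.75) = 0.9814
N(−d₂) = N(0.35) = 0.6368;  N(−d₁) = N(0.13) = 0.5517
P = 410·0.9814·0.6368 − 390·0.9792·0.5517 = 256.2318 − 210.6876 = 45.5442

$45.54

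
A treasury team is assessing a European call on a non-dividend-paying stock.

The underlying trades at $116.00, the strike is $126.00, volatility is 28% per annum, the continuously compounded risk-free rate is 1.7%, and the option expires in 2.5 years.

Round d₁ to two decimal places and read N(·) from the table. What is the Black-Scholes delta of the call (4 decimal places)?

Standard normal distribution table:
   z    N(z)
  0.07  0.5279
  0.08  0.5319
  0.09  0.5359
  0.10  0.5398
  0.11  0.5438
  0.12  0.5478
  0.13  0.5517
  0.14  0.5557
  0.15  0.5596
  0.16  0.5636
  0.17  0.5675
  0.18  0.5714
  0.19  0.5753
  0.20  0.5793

σ√T = 0.28 × 1.5811 = 0.4427
d₁ = [ln(116/126) + (0.017 + 0.28²/2)·2.5] / 0.4427 = [-0.0827 + 0.1405] / 0.4427 = 0.1306 ⇒ 0.13
N(d₁) = N(0.13) = 0.5517
Δ_call = N(d₁) = 0.5517

0.5517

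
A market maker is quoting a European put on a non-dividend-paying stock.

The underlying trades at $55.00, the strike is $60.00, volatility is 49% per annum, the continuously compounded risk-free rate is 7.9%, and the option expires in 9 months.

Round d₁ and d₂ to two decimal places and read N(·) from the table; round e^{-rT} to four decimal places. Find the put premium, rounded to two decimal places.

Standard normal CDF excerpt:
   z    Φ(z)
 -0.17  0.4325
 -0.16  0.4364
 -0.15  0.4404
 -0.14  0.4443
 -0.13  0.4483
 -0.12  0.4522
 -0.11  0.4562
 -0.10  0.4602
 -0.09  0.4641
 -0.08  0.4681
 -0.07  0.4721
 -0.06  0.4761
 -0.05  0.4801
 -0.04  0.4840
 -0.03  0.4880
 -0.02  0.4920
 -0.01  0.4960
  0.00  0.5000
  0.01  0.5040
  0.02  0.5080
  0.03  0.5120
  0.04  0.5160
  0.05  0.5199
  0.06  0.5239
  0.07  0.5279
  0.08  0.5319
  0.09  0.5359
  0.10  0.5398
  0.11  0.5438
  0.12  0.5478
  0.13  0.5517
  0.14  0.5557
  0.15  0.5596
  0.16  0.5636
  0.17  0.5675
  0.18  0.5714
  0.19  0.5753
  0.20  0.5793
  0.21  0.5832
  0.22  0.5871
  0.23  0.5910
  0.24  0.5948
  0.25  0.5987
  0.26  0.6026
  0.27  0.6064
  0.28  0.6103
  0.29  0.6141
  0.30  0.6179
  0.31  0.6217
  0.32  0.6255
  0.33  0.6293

$10.29

σ√T = 0.49·√0.75 = 0.4244
d₁ = [ln(55/60) + (0.079 + ½·0.49²)·0.75] / (σ√T) = (-0.0870 + 0.1493) / 0.4244 = 0.1468 which rounds to 0.15
d₂ = 0.1468 − 0.4244 = -0.2776 which rounds to -0.28
exp(−rT) = exp(−0.079·0.75) = 0.9425
P = 60·0.9425·N(0.28) − 55·N(-0.15) = 60·0.9425·0.6103 − 55·0.4404 = 34.5125 − 24.2220 = 10.2905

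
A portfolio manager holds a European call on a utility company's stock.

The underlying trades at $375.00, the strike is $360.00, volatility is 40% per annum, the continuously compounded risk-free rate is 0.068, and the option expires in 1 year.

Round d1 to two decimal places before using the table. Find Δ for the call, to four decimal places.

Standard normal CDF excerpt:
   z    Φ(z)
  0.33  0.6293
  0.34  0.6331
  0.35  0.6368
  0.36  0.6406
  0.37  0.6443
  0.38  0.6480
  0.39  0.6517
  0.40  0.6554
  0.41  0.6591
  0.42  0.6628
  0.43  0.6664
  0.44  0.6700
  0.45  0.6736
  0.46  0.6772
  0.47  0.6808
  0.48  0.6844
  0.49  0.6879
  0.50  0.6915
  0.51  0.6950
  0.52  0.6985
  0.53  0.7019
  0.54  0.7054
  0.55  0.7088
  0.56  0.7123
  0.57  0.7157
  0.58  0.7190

σ√T = 0.4·√1 = 0.4000
d₁ = [ln(375/360) + (0.068 + 0.4²/2)·1] / 0.4000 = [0.0408 + 0.1480] / 0.4000 = 0.4721 ⇒ 0.47
N(d₁) = N(0.47) = 0.6808
Δ_call = N(d₁) = 0.6808

0.6808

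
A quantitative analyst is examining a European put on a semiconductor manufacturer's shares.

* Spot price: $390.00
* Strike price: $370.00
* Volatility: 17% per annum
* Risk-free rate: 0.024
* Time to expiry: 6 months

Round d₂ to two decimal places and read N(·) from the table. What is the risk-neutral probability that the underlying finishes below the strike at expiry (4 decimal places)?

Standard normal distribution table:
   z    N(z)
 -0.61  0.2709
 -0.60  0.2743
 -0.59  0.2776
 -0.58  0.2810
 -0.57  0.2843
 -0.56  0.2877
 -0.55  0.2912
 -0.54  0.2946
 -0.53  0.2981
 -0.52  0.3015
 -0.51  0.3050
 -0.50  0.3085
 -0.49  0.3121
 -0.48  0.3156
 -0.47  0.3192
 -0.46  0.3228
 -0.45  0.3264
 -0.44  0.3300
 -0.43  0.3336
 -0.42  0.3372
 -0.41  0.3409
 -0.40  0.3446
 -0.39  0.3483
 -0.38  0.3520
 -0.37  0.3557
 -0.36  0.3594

0.3156

σ√T = 0.17·√0.5 = 0.1202
d₁ = [ln(390/370) + (0.024 + ½·0.17²)·0.5] / (σ√T) = (0.0526 + 0.0192) / 0.1202 = 0.5979 ⇒ 0.60
d₂ = 0.5979 − 0.1202 = 0.4777 ⇒ 0.48
Risk-neutral Pr[S_T < K] = N(−d₂) = N(-0.48) = 0.3156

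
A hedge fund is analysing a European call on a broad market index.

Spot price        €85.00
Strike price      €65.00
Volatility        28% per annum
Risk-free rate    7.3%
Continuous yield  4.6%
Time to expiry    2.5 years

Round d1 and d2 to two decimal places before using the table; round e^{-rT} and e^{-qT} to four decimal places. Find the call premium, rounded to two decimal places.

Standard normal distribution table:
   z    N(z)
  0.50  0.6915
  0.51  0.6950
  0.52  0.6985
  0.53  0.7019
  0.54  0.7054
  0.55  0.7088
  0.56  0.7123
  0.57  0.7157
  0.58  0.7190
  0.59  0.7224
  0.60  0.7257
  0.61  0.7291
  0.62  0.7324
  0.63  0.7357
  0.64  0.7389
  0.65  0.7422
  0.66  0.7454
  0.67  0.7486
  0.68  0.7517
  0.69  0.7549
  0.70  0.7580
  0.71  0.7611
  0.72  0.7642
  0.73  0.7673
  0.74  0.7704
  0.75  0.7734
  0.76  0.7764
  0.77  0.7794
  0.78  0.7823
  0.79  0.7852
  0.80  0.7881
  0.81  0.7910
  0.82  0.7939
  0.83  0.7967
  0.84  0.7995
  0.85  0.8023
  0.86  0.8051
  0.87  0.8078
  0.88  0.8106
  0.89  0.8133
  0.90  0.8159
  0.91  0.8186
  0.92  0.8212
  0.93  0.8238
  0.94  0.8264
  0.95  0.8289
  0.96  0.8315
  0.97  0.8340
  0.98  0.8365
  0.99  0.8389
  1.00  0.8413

€25.18

T = 2.5;  σ√T = 0.4427
d₁ = [ln(85/65) + (0.073 − 0.046 + 0.28²/2)·2.5] / 0.4427 = [0.2683 + 0.1655] / 0.4427 = 0.9798 ⇒ 0.98
d₂ = d₁ − σ√T = 0.9798 − 0.4427 = 0.5371 ⇒ 0.54
exp(−qT) = exp(−0.046·2.5) = 0.8914;  exp(−rT) = exp(−0.073·2.5) = 0.8332
N(d₁) = N(0.98) = 0.8365;  N(d₂) = N(0.54) = 0.7054
C = 85·0.8914·0.8365 − 65·0.8332·0.7054 = 63.3808 − 38.2031 = 25.1777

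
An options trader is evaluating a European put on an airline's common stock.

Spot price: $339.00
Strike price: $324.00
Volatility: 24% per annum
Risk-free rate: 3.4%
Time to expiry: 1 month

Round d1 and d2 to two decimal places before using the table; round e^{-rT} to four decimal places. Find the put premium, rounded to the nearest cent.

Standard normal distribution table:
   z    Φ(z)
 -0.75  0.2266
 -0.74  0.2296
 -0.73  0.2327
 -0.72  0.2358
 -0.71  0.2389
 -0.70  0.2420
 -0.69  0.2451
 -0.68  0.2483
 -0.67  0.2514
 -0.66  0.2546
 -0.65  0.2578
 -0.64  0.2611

$3.37

T = 0.08333;  σ√T = 0.0693
d₁ = [ln(339/324) + (0.034 + ½·0.24²)·0.08333] / (σ√T) = (0.0453 + 0.0052) / 0.0693 = 0.7288 ⇒ 0.73
d₂ = 0.7288 − 0.0693 = 0.6595 ⇒ 0.66
e^(−rT) = e^(−0.034·0.08333) = 0.9972
P = 324·0.9972·N(-0.66) − 339·N(-0.73) = 324·0.9972·0.2546 − 339·0.2327 = 82.2594 − 78.8853 = 3.3741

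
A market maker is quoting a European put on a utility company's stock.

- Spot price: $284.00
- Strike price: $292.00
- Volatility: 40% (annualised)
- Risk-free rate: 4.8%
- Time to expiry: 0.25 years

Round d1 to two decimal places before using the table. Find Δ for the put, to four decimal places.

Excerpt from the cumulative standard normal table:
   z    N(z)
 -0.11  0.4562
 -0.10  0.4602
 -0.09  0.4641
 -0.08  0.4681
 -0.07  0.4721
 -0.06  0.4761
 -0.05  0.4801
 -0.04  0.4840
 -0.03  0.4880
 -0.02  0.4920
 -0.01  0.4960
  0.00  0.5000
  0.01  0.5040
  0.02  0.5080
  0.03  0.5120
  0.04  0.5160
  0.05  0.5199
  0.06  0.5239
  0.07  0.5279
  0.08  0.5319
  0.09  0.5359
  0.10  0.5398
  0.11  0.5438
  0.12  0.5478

σ√T = 0.4·√0.25 = 0.2000
d₁ = [ln(284/292) + (0.048 + ½·0.4²)·0.25] / (σ√T) = (-0.0278 + 0.0320) / 0.2000 = 0.0211 ⇒ 0.02
N(d₁) = N(0.02) = 0.5080
Δ_put = N(d₁) − 1 = 0.5080 − 1 = -0.4920

-0.4920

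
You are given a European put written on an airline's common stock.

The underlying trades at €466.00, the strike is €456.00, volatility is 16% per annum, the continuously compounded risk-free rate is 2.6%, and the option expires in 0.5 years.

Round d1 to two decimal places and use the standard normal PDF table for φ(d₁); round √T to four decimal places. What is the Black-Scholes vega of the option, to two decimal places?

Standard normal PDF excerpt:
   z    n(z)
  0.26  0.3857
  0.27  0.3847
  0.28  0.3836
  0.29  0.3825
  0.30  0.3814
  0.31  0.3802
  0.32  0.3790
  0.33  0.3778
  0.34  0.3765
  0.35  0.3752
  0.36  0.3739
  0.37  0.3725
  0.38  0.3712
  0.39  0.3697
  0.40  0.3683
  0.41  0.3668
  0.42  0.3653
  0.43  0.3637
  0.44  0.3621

123.20

σ√T = 0.16·√0.5 = 0.1131
d₁ = [ln(466/456) + (0.026 + 0.16²/2)·0.5] / 0.1131 = [0.0217 + 0.0194] / 0.1131 = 0.3632 → 0.36
√T = √0.5 = 0.7071
φ(d₁) = φ(0.36) = 0.3739
vega = S·φ(d₁)·√T = 466·0.3739·0.7071 = 123.2033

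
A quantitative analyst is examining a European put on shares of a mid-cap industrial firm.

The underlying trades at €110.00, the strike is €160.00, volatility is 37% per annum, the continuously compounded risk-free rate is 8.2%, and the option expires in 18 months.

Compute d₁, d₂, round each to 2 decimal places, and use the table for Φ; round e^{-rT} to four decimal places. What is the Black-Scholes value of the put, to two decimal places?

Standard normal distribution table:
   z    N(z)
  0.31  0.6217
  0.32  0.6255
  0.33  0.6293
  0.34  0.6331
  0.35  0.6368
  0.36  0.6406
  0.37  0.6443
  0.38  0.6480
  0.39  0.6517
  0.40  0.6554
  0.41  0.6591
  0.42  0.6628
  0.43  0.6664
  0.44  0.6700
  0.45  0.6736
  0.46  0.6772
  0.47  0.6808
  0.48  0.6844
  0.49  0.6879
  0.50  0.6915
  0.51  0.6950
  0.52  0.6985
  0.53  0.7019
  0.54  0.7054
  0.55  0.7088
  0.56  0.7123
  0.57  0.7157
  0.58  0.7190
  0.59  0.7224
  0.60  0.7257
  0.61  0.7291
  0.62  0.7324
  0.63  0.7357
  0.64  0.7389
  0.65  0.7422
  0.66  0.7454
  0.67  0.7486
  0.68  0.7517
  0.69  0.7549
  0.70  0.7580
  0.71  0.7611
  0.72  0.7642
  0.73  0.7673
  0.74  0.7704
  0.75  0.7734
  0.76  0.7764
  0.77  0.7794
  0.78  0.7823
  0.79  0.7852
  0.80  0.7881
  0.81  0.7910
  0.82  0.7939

σ√T = 0.37·√1.5 = 0.4532
ln(S/K) + (r + σ²/2)T = ln(110/160) + (0.082 + 0.37²/2)·1.5 = -0.3747 + 0.2257 = -0.1490
d₁ = -0.1490 / 0.4532 = -0.3288 which rounds to -0.33
d₂ = d₁ − σ√T = -0.3288 − 0.4532 = -0.7820 which rounds to -0.78
exp(−rT) = exp(−0.082·1.5) = 0.8843
N(−d₂) = N(0.78) = 0.7823;  N(−d₁) = N(0.33) = 0.6293
P = 160·0.8843·0.7823 − 110·0.6293 = 110.6861 − 69.2230 = 41.4631

€41.46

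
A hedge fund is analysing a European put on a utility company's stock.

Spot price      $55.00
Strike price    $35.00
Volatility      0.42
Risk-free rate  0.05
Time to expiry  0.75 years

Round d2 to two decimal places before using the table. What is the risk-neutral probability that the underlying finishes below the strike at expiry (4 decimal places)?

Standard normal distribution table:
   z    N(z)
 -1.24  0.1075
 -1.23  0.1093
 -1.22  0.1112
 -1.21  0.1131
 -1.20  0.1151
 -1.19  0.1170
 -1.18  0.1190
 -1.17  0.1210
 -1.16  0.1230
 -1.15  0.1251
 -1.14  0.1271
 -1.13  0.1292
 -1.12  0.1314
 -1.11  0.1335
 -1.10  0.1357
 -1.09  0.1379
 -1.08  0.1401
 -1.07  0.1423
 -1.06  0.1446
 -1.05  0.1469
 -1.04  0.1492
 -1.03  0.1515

σ√T = 0.42 × 0.8660 = 0.3637
ln(S/K) + (r + σ²/2)T = ln(55/35) + (0.05 + 0.42²/2)·0.75 = 0.4520 + 0.1036 = 0.5556
d₁ = 0.5556 / 0.3637 = 1.5276 ⇒ 1.53
d₂ = d₁ − σ√T = 1.5276 − 0.3637 = 1.1639 ⇒ 1.16
Pr(exercise) under Q = N(−d₂) = N(-1.16) = 0.1230

0.1230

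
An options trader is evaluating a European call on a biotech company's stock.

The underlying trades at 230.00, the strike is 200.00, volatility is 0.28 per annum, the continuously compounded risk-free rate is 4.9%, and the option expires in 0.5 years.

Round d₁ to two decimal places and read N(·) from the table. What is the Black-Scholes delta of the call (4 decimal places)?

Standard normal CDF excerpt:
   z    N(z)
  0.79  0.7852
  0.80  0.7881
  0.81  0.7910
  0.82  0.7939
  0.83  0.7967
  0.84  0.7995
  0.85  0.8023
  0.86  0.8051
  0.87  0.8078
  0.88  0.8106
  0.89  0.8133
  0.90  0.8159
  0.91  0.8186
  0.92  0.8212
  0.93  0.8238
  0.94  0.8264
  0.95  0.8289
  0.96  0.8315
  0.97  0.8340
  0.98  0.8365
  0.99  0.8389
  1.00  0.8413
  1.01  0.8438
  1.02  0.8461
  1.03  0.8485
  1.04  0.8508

T = 0.5;  σ√T = 0.1980
ln(S/K) + (r + σ²/2)T = ln(230/200) + (0.049 + 0.28²/2)·0.5 = 0.1398 + 0.0441 = 0.1839
d₁ = 0.1839 / 0.1980 = 0.9286 ≈ 0.93
N(d₁) = N(0.93) = 0.8238
Δ_call = N(d₁) = 0.8238

0.8238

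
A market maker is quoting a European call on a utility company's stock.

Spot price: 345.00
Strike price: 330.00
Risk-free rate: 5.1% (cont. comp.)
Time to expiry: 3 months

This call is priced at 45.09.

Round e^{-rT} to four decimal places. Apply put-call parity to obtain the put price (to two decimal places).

25.90

exp(−rT) = exp(−0.051·0.25) = 0.9873
Put-call parity: C − P = S − K·e^(−rT) = 345 − 330·0.9873 = 345 − 325.8090 = 19.1910
P = C − (C − P) = 45.09 − (19.1910) = 25.8990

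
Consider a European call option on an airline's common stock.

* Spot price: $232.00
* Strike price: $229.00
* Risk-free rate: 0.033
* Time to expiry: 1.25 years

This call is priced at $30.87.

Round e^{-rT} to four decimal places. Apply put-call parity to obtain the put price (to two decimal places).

$18.62

exp(−rT) = exp(−0.033·1.25) = 0.9596
Put-call parity: C − P = S − K·e^(−rT) = 232 − 229·0.9596 = 232 − 219.7484 = 12.2516
P = C − (C − P) = 30.87 − (12.2516) = 18.6184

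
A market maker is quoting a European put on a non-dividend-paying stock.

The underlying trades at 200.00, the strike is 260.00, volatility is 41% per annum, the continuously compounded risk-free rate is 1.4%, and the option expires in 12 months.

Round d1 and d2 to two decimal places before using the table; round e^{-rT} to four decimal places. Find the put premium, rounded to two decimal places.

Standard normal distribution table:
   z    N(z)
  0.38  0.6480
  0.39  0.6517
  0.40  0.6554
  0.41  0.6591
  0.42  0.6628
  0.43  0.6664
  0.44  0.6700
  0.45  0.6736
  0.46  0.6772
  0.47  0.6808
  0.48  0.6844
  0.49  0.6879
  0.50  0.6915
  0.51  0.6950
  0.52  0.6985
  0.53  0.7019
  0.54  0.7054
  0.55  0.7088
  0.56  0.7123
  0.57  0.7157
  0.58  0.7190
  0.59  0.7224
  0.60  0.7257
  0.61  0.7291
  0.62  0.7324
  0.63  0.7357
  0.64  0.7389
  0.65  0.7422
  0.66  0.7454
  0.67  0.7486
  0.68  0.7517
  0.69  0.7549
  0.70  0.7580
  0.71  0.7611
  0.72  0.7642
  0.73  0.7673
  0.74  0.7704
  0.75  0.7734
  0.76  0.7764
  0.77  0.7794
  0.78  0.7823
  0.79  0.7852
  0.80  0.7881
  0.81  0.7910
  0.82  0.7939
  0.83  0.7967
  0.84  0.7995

σ√T = 0.41 × 1.0000 = 0.4100
d₁ = [ln(200/260) + (0.014 + 0.41²/2)·1] / 0.4100 = [-0.2624 + 0.0980] / 0.4100 = -0.4008 ⇒ -0.40
d₂ = d₁ − σ√T = -0.4008 − 0.4100 = -0.8108 ⇒ -0.81
exp(−rT) = exp(−0.014·1) = 0.9861
N(−d₂) = N(0.81) = 0.7910;  N(−d₁) = N(0.40) = 0.6554
P = 260·0.9861·0.7910 − 200·0.6554 = 202.8013 − 131.0800 = 71.7213

71.72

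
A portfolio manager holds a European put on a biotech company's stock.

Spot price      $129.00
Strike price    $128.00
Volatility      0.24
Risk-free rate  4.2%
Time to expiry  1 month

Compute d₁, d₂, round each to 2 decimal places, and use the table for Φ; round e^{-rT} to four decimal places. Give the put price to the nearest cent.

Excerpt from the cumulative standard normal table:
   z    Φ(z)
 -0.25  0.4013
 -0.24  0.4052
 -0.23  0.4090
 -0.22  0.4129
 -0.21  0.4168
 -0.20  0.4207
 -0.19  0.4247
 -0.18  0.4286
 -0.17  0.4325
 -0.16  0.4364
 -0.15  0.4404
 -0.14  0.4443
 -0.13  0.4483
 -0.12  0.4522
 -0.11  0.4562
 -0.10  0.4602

σ√T = 0.24 × 0.2887 = 0.0693
d₁ = [ln(129/128) + (0.042 + 0.24²/2)·0.08333] / 0.0693 = [0.0078 + 0.0059] / 0.0693 = 0.1975 → 0.20
d₂ = d₁ − σ√T = 0.1975 − 0.0693 = 0.1282 → 0.13
exp(−rT) = exp(−0.042·0.08333) = 0.9965
N(−d₂) = N(-0.13) = 0.4483;  N(−d₁) = N(-0.20) = 0.4207
P = 128·0.9965·0.4483 − 129·0.4207 = 57.1816 − 54.2703 = 2.9113

$2.91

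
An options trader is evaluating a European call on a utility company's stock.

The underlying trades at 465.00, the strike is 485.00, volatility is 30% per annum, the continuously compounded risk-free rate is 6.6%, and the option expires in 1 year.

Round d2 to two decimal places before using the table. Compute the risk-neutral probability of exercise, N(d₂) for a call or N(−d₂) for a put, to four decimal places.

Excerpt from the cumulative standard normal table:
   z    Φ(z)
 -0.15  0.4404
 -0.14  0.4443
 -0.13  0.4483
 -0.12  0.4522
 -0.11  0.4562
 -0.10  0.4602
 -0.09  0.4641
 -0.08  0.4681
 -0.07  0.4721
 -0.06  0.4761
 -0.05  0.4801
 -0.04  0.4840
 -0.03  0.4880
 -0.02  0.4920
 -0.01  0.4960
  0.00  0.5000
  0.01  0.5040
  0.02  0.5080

T = 1;  σ√T = 0.3000
ln(S/K) + (r + σ²/2)T = ln(465/485) + (0.066 + 0.3²/2)·1 = -0.0421 + 0.1110 = 0.0689
d₁ = 0.0689 / 0.3000 = 0.2296 ≈ 0.23
d₂ = d₁ − σ√T = 0.2296 − 0.3000 = -0.0704 ≈ -0.07
Risk-neutral Pr[S_T > K] = N(d₂) = N(-0.07) = 0.4721

0.4721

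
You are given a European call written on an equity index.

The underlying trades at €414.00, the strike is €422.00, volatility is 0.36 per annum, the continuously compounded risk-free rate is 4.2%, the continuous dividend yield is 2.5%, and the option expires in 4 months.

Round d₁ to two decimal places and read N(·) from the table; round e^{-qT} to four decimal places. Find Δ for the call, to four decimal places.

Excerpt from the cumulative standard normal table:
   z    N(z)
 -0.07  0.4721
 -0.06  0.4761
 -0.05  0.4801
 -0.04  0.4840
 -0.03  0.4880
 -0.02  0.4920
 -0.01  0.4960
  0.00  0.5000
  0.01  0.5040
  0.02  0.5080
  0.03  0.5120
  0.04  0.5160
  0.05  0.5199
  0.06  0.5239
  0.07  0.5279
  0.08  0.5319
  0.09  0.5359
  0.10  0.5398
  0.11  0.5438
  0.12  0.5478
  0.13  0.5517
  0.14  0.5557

0.5117

T = 0.3333;  σ√T = 0.2078
ln(S/K) + (r − q + σ²/2)T = ln(414/422) + (0.042 − 0.025 + 0.36²/2)·0.3333 = -0.0191 + 0.0273 = 0.0081
d₁ = 0.0081 / 0.2078 = 0.0391 ⇒ 0.04
N(d₁) = N(0.04) = 0.5160
Δ_call = exp(−qT)·N(d₁) = 0.9917·0.5160 = 0.5117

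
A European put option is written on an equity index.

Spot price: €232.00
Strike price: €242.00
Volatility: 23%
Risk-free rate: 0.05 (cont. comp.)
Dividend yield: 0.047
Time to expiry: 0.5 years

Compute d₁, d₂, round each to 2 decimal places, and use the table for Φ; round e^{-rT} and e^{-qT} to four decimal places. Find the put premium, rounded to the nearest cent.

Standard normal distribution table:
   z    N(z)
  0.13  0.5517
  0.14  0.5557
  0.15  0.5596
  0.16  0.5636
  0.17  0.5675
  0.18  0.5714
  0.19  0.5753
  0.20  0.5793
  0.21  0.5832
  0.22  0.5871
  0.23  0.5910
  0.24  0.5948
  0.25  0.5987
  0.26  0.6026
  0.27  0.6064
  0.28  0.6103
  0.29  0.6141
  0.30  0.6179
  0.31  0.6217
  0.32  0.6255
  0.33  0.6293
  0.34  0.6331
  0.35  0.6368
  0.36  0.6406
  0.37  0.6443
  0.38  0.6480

€19.92

T = 0.5;  σ√T = 0.1626
ln(S/K) + (r − q + σ²/2)T = ln(232/242) + (0.05 − 0.047 + 0.23²/2)·0.5 = -0.0422 + 0.0147 = -0.0275
d₁ = -0.0275 / 0.1626 = -0.1689 ⇒ -0.17
d₂ = d₁ − σ√T = -0.1689 − 0.1626 = -0.3316 ⇒ -0.33
exp(−qT) = exp(−0.047·0.5) = 0.9768;  exp(−rT) = exp(−0.05·0.5) = 0.9753
N(−d₂) = N(0.33) = 0.6293;  N(−d₁) = N(0.17) = 0.5675
P = 242·0.9753·0.6293 − 232·0.9768·0.5675 = 148.5290 − 128.6055 = 19.9235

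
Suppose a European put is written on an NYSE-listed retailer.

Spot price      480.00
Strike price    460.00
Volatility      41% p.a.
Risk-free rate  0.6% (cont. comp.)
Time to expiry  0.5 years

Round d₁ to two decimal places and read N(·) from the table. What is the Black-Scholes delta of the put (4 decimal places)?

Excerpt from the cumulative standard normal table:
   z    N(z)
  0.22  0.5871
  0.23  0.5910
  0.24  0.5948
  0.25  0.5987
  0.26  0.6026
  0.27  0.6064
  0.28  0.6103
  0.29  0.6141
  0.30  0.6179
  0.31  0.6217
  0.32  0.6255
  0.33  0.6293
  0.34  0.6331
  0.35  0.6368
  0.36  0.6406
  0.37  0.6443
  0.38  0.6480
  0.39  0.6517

-0.3821

σ√T = 0.41 × 0.7071 = 0.2899
d₁ = [ln(480/460) + (0.006 + 0.41²/2)·0.5] / 0.2899 = [0.0426 + 0.0450] / 0.2899 = 0.3021 → 0.30
N(d₁) = N(0.30) = 0.6179
Δ_put = N(d₁) − 1 = 0.6179 − 1 = -0.3821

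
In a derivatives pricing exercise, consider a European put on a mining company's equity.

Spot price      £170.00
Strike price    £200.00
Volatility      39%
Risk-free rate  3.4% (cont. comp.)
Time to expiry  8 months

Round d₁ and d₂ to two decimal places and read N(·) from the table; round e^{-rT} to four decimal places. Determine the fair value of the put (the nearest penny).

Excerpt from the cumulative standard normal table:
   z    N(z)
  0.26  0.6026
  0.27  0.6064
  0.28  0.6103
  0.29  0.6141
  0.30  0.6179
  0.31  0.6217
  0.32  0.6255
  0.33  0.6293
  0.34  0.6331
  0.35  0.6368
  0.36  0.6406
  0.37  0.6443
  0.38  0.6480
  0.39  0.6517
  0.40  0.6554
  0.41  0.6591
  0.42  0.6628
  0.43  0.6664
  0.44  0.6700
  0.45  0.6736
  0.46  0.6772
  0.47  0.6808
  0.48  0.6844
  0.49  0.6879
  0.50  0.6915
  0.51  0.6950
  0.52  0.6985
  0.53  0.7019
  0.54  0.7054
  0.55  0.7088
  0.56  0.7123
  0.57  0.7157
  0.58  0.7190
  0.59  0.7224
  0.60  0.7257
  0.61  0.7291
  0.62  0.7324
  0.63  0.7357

σ√T = 0.39·√0.6667 = 0.3184
d₁ = [ln(170/200) + (0.034 + 0.39²/2)·0.6667] / 0.3184 = [-0.1625 + 0.0734] / 0.3184 = -0.2800 which rounds to -0.28
d₂ = d₁ − σ√T = -0.2800 − 0.3184 = -0.5984 which rounds to -0.60
e^(−rT) = e^(−0.034·0.6667) = 0.9776
P = 200·0.9776·N(0.60) − 170·N(0.28) = 200·0.9776·0.7257 − 170·0.6103 = 141.8889 − 103.7510 = 38.1379

£38.14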